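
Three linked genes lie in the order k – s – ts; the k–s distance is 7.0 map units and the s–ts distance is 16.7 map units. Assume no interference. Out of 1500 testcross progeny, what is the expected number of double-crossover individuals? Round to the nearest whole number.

Map distances give recombination frequencies of 0.070 and 0.167 for the two intervals.
With no interference, expected double-crossover frequency = 0.070 × 0.167 = 0.01169.
Expected number = 0.01169 × 1500 = 17.54 ≈ 18.

18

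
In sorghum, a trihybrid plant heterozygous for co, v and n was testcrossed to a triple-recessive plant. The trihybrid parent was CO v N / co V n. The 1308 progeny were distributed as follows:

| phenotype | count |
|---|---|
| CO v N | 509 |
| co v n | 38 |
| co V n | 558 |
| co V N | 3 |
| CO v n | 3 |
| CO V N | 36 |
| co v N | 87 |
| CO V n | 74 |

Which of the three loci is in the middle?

The two rarest classes, CO v n and co V N, are the double crossovers. Comparing them with the parentals, only the n allele has switched, so n is the middle locus and the order is v – n – co.

n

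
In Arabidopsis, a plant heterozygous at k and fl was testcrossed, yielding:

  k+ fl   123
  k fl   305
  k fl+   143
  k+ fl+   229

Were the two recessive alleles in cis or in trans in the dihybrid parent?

cis

The two most frequent classes are k+ fl+ (229) and k fl (305); these are the parental (non-recombinant) types.
So the F1 carried k+ fl+ on one chromosome and k fl on the other — the recessive alleles are on the same chromosome (cis / coupling).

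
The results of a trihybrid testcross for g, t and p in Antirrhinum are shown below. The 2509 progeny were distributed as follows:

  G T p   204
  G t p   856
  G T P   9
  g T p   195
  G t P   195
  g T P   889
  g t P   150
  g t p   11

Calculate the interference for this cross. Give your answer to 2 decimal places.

The two most frequent reciprocal classes, g T P and G t p, are the parental types, so the F1 was g T P / G t p.
The two rarest classes, G T P and g t p, are the double crossovers. Comparing them with the parentals, only the g allele has switched, so g is the middle locus and the order is p – g – t.
p–g: (390 + 20)/2509 = 0.1634; g–t: (354 + 20)/2509 = 0.1491.
Expected DCO frequency = 0.1634 × 0.1491 ≈ 0.02436; observed = 20/2509 ≈ 0.00797.
Coefficient of coincidence = 0.00797/0.02436 ≈ 0.33; interference = 1 − 0.33 = 0.67.

0.67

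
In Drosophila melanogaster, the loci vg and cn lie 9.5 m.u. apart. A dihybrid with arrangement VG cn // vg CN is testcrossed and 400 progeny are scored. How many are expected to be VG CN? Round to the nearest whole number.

19

A map distance of 9.5 m.u. corresponds to a recombination frequency of 0.095.
The F1 is VG cn / vg CN, so VG CN is a recombinant gamete class with expected frequency r/2 = 0.095/2 = 0.0475.
Expected number = 0.0475 × 400 = 19.00 ≈ 19.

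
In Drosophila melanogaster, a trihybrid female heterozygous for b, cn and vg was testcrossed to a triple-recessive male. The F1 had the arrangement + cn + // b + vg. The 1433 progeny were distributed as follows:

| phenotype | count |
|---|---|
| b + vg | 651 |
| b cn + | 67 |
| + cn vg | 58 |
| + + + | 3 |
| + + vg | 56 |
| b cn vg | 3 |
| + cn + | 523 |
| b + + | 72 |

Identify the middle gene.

cn

The two rarest classes, + + + and b cn vg, are the double crossovers. Comparing them with the parentals, only the cn allele has switched, so cn is the middle locus and the order is vg – cn – b.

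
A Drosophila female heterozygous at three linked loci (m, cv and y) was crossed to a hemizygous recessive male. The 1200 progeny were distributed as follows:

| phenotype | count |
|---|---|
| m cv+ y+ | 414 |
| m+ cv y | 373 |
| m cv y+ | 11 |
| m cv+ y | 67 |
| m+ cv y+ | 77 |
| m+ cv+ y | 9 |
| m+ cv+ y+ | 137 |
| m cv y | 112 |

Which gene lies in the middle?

cv

The two most frequent reciprocal classes, m cv+ y+ and m+ cv y, are the parental types, so the F1 was m cv+ y+ / m+ cv y.
The two rarest classes, m cv y+ and m+ cv+ y, are the double crossovers. Comparing them with the parentals, only the cv allele has switched, so cv is the middle locus and the order is y – cv – m.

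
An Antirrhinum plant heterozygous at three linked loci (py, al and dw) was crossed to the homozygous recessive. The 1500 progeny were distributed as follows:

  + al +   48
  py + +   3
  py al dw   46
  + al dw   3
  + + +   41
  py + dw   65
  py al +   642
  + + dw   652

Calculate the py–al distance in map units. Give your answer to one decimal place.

The two most frequent reciprocal classes, + + dw and py al +, are the parental types, so the F1 was + + dw / py al +.
The two rarest classes, + al dw and py + +, are the double crossovers. Comparing them with the parentals, only the al allele has switched, so al is the middle locus and the order is dw – al – py.
Crossovers in the al–py interval produce the single-crossover classes py + dw and + al + (65 + 48 = 113) plus the double crossovers (6).
RF(al–py) = (113 + 6) / 1500 = 119/1500 = 0.0793 → 7.9 map units.

7.9 map units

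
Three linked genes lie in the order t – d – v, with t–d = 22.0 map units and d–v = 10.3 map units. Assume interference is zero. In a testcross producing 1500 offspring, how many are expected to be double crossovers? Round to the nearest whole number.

34

Map distances give recombination frequencies of 0.220 and 0.103 for the two intervals.
With no interference, expected double-crossover frequency = 0.220 × 0.103 = 0.02266.
Expected number = 0.02266 × 1500 = 33.99 ≈ 34.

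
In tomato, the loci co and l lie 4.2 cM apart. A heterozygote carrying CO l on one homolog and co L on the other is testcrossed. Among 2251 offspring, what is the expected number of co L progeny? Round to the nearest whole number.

A map distance of 4.2 cM corresponds to a recombination frequency of 0.042.
The F1 is CO l / co L, so co L is a parental gamete class with expected frequency (1 − r)/2 = 0.958/2 = 0.4790.
Expected number = 0.4790 × 2251 = 1078.23 ≈ 1078.

1078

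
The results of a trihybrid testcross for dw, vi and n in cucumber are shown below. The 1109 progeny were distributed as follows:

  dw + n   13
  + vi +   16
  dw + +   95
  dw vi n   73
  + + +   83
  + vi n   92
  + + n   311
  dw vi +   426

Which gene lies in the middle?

dw

The two most frequent reciprocal classes, + + n and dw vi +, are the parental types, so the F1 was + + n / dw vi +.
The two rarest classes, dw + n and + vi +, are the double crossovers. Comparing them with the parentals, only the dw allele has switched, so dw is the middle locus and the order is vi – dw – n.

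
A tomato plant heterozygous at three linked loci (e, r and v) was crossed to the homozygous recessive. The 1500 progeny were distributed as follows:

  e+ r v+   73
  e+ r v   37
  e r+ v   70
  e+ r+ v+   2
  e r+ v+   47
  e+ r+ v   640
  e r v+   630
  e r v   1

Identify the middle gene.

The two most frequent reciprocal classes, e+ r+ v and e r v+, are the parental types, so the F1 was e+ r+ v / e r v+.
The two rarest classes, e+ r+ v+ and e r v, are the double crossovers. Comparing them with the parentals, only the v allele has switched, so v is the middle locus and the order is r – v – e.

v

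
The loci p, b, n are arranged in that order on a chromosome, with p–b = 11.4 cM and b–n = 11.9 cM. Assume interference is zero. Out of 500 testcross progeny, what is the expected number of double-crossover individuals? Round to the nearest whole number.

Map distances give recombination frequencies of 0.114 and 0.119 for the two intervals.
With no interference, expected double-crossover frequency = 0.114 × 0.119 = 0.01357.
Expected number = 0.01357 × 500 = 6.78 ≈ 7.

7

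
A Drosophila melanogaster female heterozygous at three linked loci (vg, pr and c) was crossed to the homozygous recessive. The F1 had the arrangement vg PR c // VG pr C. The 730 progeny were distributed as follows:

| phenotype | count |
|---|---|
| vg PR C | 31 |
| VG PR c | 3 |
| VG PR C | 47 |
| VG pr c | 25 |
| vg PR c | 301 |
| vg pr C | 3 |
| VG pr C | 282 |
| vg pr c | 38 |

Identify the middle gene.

vg

The two rarest classes, VG PR c and vg pr C, are the double crossovers. Comparing them with the parentals, only the vg allele has switched, so vg is the middle locus and the order is pr – vg – c.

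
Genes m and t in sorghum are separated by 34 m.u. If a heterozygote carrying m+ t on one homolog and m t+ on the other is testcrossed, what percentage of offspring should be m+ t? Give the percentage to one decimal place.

33.0%

A map distance of 34 m.u. corresponds to a recombination frequency of 0.340.
The F1 is m+ t / m t+, so m+ t is a parental gamete class with expected frequency (1 − r)/2 = 0.660/2 = 0.3300.
That is 0.3300 = 33.0% of the progeny.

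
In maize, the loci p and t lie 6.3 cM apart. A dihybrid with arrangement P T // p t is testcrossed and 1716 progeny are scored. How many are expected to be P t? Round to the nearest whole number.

54

A map distance of 6.3 cM corresponds to a recombination frequency of 0.063.
The F1 is P T / p t, so P t is a recombinant gamete class with expected frequency r/2 = 0.063/2 = 0.0315.
Expected number = 0.0315 × 1716 = 54.05 ≈ 54.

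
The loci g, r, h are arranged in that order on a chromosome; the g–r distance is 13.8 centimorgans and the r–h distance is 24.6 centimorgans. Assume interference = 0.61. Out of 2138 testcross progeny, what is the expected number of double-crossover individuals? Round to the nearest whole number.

Map distances give recombination frequencies of 0.138 and 0.246 for the two intervals.
With interference 0.61 (so coincidence = 0.39), expected double-crossover frequency = 0.138 × 0.246 × 0.39 = 0.01324.
Expected number = 0.01324 × 2138 = 28.31 ≈ 28.

28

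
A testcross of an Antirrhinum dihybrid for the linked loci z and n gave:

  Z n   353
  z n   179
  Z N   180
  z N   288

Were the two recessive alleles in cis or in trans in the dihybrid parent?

trans

The two most frequent classes are Z n (353) and z N (288); these are the parental (non-recombinant) types.
So the F1 carried Z n on one chromosome and z N on the other — the recessive alleles are on opposite chromosomes (trans / repulsion).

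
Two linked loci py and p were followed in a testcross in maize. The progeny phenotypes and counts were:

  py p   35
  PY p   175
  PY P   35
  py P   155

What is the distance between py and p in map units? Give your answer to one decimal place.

17.5 map units

The two most frequent classes, PY p (175) and py P (155), are the parental types, so the F1 was PY p / py P.
The recombinant classes are PY P and py p: 35 + 35 = 70.
Recombination frequency = 70/400 = 0.1750 ≈ 17.5%, i.e. 17.5 map units.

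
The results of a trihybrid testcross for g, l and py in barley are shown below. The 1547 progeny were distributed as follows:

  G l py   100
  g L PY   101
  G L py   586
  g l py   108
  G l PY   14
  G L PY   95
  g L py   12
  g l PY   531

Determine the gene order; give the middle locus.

g

The two most frequent reciprocal classes, G L py and g l PY, are the parental types, so the F1 was G L py / g l PY.
The two rarest classes, g L py and G l PY, are the double crossovers. Comparing them with the parentals, only the g allele has switched, so g is the middle locus and the order is l – g – py.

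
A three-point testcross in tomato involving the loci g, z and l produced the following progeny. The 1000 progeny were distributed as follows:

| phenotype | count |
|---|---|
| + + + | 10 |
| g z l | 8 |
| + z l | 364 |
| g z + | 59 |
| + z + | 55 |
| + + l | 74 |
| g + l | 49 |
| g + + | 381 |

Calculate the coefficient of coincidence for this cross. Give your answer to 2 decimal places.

0.98

The two most frequent reciprocal classes, + z l and g + +, are the parental types, so the F1 was + z l / g + +.
The two rarest classes, g z l and + + +, are the double crossovers. Comparing them with the parentals, only the g allele has switched, so g is the middle locus and the order is z – g – l.
z–g: (133 + 18)/1000 = 0.1510; g–l: (104 + 18)/1000 = 0.1220.
Expected DCO frequency = 0.1510 × 0.1220 ≈ 0.01842; observed = 18/1000 ≈ 0.01800.
Coefficient of coincidence = 0.01800/0.01842 ≈ 0.98.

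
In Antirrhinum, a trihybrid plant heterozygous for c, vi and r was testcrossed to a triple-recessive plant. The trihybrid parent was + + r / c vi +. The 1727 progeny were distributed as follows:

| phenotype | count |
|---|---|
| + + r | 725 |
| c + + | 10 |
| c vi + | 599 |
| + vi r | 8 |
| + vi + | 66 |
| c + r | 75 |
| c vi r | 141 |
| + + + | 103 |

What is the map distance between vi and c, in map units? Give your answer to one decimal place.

The two rarest classes, + vi r and c + +, are the double crossovers. Comparing them with the parentals, only the vi allele has switched, so vi is the middle locus and the order is c – vi – r.
Crossovers in the c–vi interval produce the single-crossover classes c + r and + vi + (75 + 66 = 141) plus the double crossovers (18).
RF(c–vi) = (141 + 18) / 1727 = 159/1727 = 0.0921 → 9.2 map units.

9.2 map units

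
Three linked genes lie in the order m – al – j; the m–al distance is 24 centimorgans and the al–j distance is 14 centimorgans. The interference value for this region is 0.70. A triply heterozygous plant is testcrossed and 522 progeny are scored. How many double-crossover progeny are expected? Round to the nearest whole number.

5

Map distances give recombination frequencies of 0.240 and 0.140 for the two intervals.
With interference 0.70 (so coincidence = 0.30), expected double-crossover frequency = 0.240 × 0.140 × 0.30 = 0.01008.
Expected number = 0.01008 × 522 = 5.26 ≈ 5.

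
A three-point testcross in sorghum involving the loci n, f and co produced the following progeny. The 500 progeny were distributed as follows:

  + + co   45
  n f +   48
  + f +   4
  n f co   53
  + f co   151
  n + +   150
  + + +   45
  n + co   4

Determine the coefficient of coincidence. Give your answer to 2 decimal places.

0.37

The two most frequent reciprocal classes, + f co and n + +, are the parental types, so the F1 was + f co / n + +.
The two rarest classes, + f + and n + co, are the double crossovers. Comparing them with the parentals, only the co allele has switched, so co is the middle locus and the order is n – co – f.
n–co: (98 + 8)/500 = 0.2120; co–f: (93 + 8)/500 = 0.2020.
Expected DCO frequency = 0.2120 × 0.2020 ≈ 0.04282; observed = 8/500 ≈ 0.01600.
Coefficient of coincidence = 0.01600/0.04282 ≈ 0.37.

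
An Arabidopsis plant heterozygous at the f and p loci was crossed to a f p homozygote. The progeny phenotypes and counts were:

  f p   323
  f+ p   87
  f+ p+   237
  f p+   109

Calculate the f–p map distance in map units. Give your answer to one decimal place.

The two most frequent classes, f+ p+ (237) and f p (323), are the parental types, so the F1 was f+ p+ / f p.
The recombinant classes are f+ p and f p+: 87 + 109 = 196.
Recombination frequency = 196/756 = 0.2593 ≈ 25.9%, i.e. 25.9 map units.

25.9 map units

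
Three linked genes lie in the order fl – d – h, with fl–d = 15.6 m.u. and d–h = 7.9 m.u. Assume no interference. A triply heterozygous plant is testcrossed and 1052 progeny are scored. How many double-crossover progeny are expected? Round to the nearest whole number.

13

Map distances give recombination frequencies of 0.156 and 0.079 for the two intervals.
With no interference, expected double-crossover frequency = 0.156 × 0.079 = 0.01232.
Expected number = 0.01232 × 1052 = 12.96 ≈ 13.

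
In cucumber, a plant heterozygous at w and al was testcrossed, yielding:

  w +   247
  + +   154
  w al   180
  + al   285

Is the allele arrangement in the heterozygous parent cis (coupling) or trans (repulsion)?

The two most frequent classes are + al (285) and w + (247); these are the parental (non-recombinant) types.
So the F1 carried + al on one chromosome and w + on the other — the recessive alleles are on opposite chromosomes (trans / repulsion).

trans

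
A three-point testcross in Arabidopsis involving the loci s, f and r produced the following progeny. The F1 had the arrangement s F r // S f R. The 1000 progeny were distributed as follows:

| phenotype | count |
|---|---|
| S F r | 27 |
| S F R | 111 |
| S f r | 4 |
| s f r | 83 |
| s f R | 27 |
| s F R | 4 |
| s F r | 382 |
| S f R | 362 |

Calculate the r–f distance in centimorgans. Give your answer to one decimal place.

The two rarest classes, s F R and S f r, are the double crossovers. Comparing them with the parentals, only the r allele has switched, so r is the middle locus and the order is s – r – f.
Crossovers in the r–f interval produce the single-crossover classes s f r and S F R (83 + 111 = 194) plus the double crossovers (8).
RF(r–f) = (194 + 8) / 1000 = 202/1000 = 0.2020 → 20.2 centimorgans.

20.2 centimorgans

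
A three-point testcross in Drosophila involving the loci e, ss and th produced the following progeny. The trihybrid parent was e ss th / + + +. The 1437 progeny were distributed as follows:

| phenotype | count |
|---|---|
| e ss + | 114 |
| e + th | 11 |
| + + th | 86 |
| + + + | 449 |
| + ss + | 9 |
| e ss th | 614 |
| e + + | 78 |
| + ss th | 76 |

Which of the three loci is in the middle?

ss

The two rarest classes, e + th and + ss +, are the double crossovers. Comparing them with the parentals, only the ss allele has switched, so ss is the middle locus and the order is th – ss – e.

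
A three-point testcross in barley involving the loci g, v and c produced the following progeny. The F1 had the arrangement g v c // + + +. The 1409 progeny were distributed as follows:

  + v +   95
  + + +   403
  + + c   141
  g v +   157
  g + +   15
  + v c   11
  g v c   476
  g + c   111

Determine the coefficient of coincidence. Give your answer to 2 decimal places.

0.49

The two rarest classes, + v c and g + +, are the double crossovers. Comparing them with the parentals, only the g allele has switched, so g is the middle locus and the order is c – g – v.
c–g: (298 + 26)/1409 = 0.2300; g–v: (206 + 26)/1409 = 0.1647.
Expected DCO frequency = 0.2300 × 0.1647 ≈ 0.03788; observed = 26/1409 ≈ 0.01845.
Coefficient of coincidence = 0.01845/0.03788 ≈ 0.49.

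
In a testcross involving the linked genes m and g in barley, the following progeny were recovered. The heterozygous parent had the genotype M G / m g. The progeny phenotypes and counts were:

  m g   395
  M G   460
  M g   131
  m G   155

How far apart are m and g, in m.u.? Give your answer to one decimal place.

The recombinant classes are M g and m G: 131 + 155 = 286.
Recombination frequency = 286/1141 = 0.2507 ≈ 25.1%, i.e. 25.1 m.u.

25.1 m.u.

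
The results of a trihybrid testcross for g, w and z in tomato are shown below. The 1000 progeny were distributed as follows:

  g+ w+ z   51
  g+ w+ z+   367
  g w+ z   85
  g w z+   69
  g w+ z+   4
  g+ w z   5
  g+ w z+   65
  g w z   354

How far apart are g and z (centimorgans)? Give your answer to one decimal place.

12.9 centimorgans

The two most frequent reciprocal classes, g+ w+ z+ and g w z, are the parental types, so the F1 was g+ w+ z+ / g w z.
The two rarest classes, g w+ z+ and g+ w z, are the double crossovers. Comparing them with the parentals, only the g allele has switched, so g is the middle locus and the order is w – g – z.
Crossovers in the g–z interval produce the single-crossover classes g+ w+ z and g w z+ (51 + 69 = 120) plus the double crossovers (9).
RF(g–z) = (120 + 9) / 1000 = 129/1000 = 0.1290 → 12.9 centimorgans.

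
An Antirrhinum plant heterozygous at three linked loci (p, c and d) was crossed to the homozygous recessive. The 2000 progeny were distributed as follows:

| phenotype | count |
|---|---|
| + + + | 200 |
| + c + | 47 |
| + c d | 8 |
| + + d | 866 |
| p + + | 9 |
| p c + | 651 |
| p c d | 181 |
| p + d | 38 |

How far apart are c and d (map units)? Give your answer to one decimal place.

19.9 map units

The two most frequent reciprocal classes, + + d and p c +, are the parental types, so the F1 was + + d / p c +.
The two rarest classes, + c d and p + +, are the double crossovers. Comparing them with the parentals, only the c allele has switched, so c is the middle locus and the order is p – c – d.
Crossovers in the c–d interval produce the single-crossover classes + + + and p c d (200 + 181 = 381) plus the double crossovers (17).
RF(c–d) = (381 + 17) / 2000 = 398/2000 = 0.1990 → 19.9 map units.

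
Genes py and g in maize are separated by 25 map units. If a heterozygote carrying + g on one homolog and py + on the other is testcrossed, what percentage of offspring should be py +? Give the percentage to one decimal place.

A map distance of 25 map units corresponds to a recombination frequency of 0.250.
The F1 is + g / py +, so py + is a parental gamete class with expected frequency (1 − r)/2 = 0.750/2 = 0.3750.
That is 0.3750 = 37.5% of the progeny.

37.5%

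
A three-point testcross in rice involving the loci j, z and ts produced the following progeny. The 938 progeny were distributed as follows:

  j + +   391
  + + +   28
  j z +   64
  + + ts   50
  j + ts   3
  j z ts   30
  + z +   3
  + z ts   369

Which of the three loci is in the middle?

ts

The two most frequent reciprocal classes, j + + and + z ts, are the parental types, so the F1 was j + + / + z ts.
The two rarest classes, j + ts and + z +, are the double crossovers. Comparing them with the parentals, only the ts allele has switched, so ts is the middle locus and the order is z – ts – j.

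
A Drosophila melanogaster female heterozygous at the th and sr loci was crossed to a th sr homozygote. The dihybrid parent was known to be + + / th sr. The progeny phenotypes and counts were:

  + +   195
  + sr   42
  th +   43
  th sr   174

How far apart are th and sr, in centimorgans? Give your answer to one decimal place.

The recombinant classes are + sr and th +: 42 + 43 = 85.
Recombination frequency = 85/454 = 0.1872 ≈ 18.7%, i.e. 18.7 centimorgans.

18.7 centimorgans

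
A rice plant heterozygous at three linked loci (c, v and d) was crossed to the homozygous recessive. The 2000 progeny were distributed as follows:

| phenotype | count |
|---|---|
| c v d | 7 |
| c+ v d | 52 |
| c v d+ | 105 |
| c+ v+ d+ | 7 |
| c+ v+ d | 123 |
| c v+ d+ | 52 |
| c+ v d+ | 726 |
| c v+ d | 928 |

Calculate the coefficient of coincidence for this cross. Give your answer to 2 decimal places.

The two most frequent reciprocal classes, c v+ d and c+ v d+, are the parental types, so the F1 was c v+ d / c+ v d+.
The two rarest classes, c v d and c+ v+ d+, are the double crossovers. Comparing them with the parentals, only the v allele has switched, so v is the middle locus and the order is d – v – c.
d–v: (104 + 14)/2000 = 0.0590; v–c: (228 + 14)/2000 = 0.1210.
Expected DCO frequency = 0.0590 × 0.1210 ≈ 0.00714; observed = 14/2000 ≈ 0.00700.
Coefficient of coincidence = 0.00700/0.00714 ≈ 0.98.

0.98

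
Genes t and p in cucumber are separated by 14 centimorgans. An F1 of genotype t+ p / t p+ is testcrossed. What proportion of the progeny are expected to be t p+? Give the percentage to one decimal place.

A map distance of 14 centimorgans corresponds to a recombination frequency of 0.140.
The F1 is t+ p / t p+, so t p+ is a parental gamete class with expected frequency (1 − r)/2 = 0.860/2 = 0.4300.
That is 0.4300 = 43.0% of the progeny.

43.0%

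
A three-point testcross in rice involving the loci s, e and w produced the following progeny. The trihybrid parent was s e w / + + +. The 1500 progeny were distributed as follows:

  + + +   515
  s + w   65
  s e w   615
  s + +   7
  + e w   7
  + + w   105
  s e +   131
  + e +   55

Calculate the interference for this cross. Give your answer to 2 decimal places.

0.37

The two rarest classes, + e w and s + +, are the double crossovers. Comparing them with the parentals, only the s allele has switched, so s is the middle locus and the order is e – s – w.
e–s: (120 + 14)/1500 = 0.0893; s–w: (236 + 14)/1500 = 0.1667.
Expected DCO frequency = 0.0893 × 0.1667 ≈ 0.01489; observed = 14/1500 ≈ 0.00933.
Coefficient of coincidence = 0.00933/0.01489 ≈ 0.63; interference = 1 − 0.63 = 0.37.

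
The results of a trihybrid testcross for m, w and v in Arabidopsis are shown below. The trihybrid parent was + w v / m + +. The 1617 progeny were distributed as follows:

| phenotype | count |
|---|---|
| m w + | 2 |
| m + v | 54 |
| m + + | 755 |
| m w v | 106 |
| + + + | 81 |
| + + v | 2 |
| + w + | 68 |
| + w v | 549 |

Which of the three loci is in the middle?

The two rarest classes, + + v and m w +, are the double crossovers. Comparing them with the parentals, only the w allele has switched, so w is the middle locus and the order is v – w – m.

w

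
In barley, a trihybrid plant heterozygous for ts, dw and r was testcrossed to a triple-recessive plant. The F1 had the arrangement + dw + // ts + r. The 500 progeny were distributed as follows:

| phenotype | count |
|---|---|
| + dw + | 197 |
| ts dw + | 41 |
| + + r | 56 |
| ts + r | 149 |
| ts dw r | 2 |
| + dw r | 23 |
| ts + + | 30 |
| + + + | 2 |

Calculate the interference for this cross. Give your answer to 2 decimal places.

The two rarest classes, + + + and ts dw r, are the double crossovers. Comparing them with the parentals, only the dw allele has switched, so dw is the middle locus and the order is r – dw – ts.
r–dw: (53 + 4)/500 = 0.1140; dw–ts: (97 + 4)/500 = 0.2020.
Expected DCO frequency = 0.1140 × 0.2020 ≈ 0.02303; observed = 4/500 ≈ 0.00800.
Coefficient of coincidence = 0.00800/0.02303 ≈ 0.35; interference = 1 − 0.35 = 0.65.

0.65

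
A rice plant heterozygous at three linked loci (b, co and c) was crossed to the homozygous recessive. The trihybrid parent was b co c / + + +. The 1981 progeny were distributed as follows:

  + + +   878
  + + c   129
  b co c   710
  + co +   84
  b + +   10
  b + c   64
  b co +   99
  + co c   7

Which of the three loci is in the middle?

b

The two rarest classes, + co c and b + +, are the double crossovers. Comparing them with the parentals, only the b allele has switched, so b is the middle locus and the order is c – b – co.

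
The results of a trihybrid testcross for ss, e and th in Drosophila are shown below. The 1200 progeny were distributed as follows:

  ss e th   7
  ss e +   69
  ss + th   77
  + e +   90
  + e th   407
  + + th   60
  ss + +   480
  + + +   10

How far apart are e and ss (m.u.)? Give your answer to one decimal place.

The two most frequent reciprocal classes, ss + + and + e th, are the parental types, so the F1 was ss + + / + e th.
The two rarest classes, + + + and ss e th, are the double crossovers. Comparing them with the parentals, only the ss allele has switched, so ss is the middle locus and the order is th – ss – e.
Crossovers in the ss–e interval produce the single-crossover classes ss e + and + + th (69 + 60 = 129) plus the double crossovers (17).
RF(ss–e) = (129 + 17) / 1200 = 146/1200 = 0.1217 → 12.2 m.u.

12.2 m.u.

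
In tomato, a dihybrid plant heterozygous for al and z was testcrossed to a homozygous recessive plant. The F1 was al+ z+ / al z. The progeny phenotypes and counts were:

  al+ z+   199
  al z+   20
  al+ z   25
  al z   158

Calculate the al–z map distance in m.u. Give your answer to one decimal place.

11.2 m.u.

The recombinant classes are al+ z and al z+: 25 + 20 = 45.
Recombination frequency = 45/402 = 0.1119 ≈ 11.2%, i.e. 11.2 m.u.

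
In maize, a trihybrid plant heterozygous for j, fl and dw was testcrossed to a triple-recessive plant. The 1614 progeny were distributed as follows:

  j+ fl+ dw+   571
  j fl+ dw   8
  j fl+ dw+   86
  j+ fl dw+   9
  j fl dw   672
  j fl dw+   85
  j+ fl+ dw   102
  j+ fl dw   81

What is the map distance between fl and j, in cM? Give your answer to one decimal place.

The two most frequent reciprocal classes, j+ fl+ dw+ and j fl dw, are the parental types, so the F1 was j+ fl+ dw+ / j fl dw.
The two rarest classes, j+ fl dw+ and j fl+ dw, are the double crossovers. Comparing them with the parentals, only the fl allele has switched, so fl is the middle locus and the order is dw – fl – j.
Crossovers in the fl–j interval produce the single-crossover classes j fl+ dw+ and j+ fl dw (86 + 81 = 167) plus the double crossovers (17).
RF(fl–j) = (167 + 17) / 1614 = 184/1614 = 0.1140 → 11.4 cM.

11.4 cM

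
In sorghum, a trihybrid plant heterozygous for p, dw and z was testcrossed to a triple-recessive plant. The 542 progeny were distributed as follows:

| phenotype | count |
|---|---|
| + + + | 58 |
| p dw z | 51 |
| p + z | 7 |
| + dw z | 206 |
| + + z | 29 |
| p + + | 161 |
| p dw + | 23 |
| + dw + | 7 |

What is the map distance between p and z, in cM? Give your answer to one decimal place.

The two most frequent reciprocal classes, p + + and + dw z, are the parental types, so the F1 was p + + / + dw z.
The two rarest classes, p + z and + dw +, are the double crossovers. Comparing them with the parentals, only the z allele has switched, so z is the middle locus and the order is p – z – dw.
Crossovers in the p–z interval produce the single-crossover classes + + + and p dw z (58 + 51 = 109) plus the double crossovers (14).
RF(p–z) = (109 + 14) / 542 = 123/542 = 0.2269 → 22.7 cM.

22.7 cM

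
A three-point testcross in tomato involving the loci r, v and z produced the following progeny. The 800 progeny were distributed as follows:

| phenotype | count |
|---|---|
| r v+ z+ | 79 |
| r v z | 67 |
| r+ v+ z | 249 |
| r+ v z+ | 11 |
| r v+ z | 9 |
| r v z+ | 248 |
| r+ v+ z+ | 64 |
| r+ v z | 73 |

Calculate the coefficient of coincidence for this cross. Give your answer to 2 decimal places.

0.62

The two most frequent reciprocal classes, r+ v+ z and r v z+, are the parental types, so the F1 was r+ v+ z / r v z+.
The two rarest classes, r v+ z and r+ v z+, are the double crossovers. Comparing them with the parentals, only the r allele has switched, so r is the middle locus and the order is z – r – v.
z–r: (131 + 20)/800 = 0.1888; r–v: (152 + 20)/800 = 0.2150.
Expected DCO frequency = 0.1888 × 0.2150 ≈ 0.04059; observed = 20/800 ≈ 0.02500.
Coefficient of coincidence = 0.02500/0.04059 ≈ 0.62.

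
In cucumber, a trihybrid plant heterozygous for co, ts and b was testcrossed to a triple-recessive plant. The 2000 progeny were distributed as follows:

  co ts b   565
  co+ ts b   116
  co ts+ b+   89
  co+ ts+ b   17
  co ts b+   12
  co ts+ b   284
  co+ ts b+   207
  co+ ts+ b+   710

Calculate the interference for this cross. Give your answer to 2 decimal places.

The two most frequent reciprocal classes, co ts b and co+ ts+ b+, are the parental types, so the F1 was co ts b / co+ ts+ b+.
The two rarest classes, co ts b+ and co+ ts+ b, are the double crossovers. Comparing them with the parentals, only the b allele has switched, so b is the middle locus and the order is co – b – ts.
co–b: (205 + 29)/2000 = 0.1170; b–ts: (491 + 29)/2000 = 0.2600.
Expected DCO frequency = 0.1170 × 0.2600 ≈ 0.03042; observed = 29/2000 ≈ 0.01450.
Coefficient of coincidence = 0.01450/0.03042 ≈ 0.48; interference = 1 − 0.48 = 0.52.

0.52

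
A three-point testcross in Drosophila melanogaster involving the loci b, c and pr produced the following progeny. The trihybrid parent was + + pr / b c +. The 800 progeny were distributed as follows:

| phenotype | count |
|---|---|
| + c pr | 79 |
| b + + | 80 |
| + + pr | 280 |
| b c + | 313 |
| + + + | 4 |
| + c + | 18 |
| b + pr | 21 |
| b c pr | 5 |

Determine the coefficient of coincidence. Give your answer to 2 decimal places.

0.89

The two rarest classes, + + + and b c pr, are the double crossovers. Comparing them with the parentals, only the pr allele has switched, so pr is the middle locus and the order is b – pr – c.
b–pr: (39 + 9)/800 = 0.0600; pr–c: (159 + 9)/800 = 0.2100.
Expected DCO frequency = 0.0600 × 0.2100 ≈ 0.01260; observed = 9/800 ≈ 0.01125.
Coefficient of coincidence = 0.01125/0.01260 ≈ 0.89.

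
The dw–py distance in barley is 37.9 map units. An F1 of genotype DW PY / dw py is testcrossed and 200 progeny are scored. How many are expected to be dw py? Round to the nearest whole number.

A map distance of 37.9 map units corresponds to a recombination frequency of 0.379.
The F1 is DW PY / dw py, so dw py is a parental gamete class with expected frequency (1 − r)/2 = 0.621/2 = 0.3105.
Expected number = 0.3105 × 200 = 62.10 ≈ 62.

62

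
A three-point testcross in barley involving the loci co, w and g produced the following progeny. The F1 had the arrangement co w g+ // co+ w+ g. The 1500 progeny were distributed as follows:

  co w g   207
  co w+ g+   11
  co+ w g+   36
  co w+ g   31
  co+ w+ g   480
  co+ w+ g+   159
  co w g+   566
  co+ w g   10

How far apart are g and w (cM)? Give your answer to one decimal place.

25.8 cM

The two rarest classes, co w+ g+ and co+ w g, are the double crossovers. Comparing them with the parentals, only the w allele has switched, so w is the middle locus and the order is g – w – co.
Crossovers in the g–w interval produce the single-crossover classes co w g and co+ w+ g+ (207 + 159 = 366) plus the double crossovers (21).
RF(g–w) = (366 + 21) / 1500 = 387/1500 = 0.2580 → 25.8 cM.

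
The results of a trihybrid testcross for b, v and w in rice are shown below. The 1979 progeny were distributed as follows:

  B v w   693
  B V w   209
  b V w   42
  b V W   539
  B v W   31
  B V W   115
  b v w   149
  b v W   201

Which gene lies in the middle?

The two most frequent reciprocal classes, b V W and B v w, are the parental types, so the F1 was b V W / B v w.
The two rarest classes, b V w and B v W, are the double crossovers. Comparing them with the parentals, only the w allele has switched, so w is the middle locus and the order is v – w – b.

w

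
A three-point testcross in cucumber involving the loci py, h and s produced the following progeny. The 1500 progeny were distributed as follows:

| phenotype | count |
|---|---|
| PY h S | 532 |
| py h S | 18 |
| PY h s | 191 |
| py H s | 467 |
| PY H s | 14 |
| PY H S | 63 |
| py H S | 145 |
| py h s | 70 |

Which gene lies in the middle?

The two most frequent reciprocal classes, py H s and PY h S, are the parental types, so the F1 was py H s / PY h S.
The two rarest classes, PY H s and py h S, are the double crossovers. Comparing them with the parentals, only the py allele has switched, so py is the middle locus and the order is h – py – s.

py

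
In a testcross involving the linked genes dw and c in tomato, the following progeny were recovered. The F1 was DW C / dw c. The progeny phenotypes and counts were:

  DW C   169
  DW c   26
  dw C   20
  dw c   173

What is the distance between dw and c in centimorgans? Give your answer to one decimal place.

The recombinant classes are DW c and dw C: 26 + 20 = 46.
Recombination frequency = 46/388 = 0.1186 ≈ 11.9%, i.e. 11.9 centimorgans.

11.9 centimorgans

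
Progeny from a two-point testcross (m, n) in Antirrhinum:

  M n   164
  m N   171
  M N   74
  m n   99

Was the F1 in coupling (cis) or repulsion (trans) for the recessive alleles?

trans

The two most frequent classes are M n (164) and m N (171); these are the parental (non-recombinant) types.
So the F1 carried M n on one chromosome and m N on the other — the recessive alleles are on opposite chromosomes (trans / repulsion).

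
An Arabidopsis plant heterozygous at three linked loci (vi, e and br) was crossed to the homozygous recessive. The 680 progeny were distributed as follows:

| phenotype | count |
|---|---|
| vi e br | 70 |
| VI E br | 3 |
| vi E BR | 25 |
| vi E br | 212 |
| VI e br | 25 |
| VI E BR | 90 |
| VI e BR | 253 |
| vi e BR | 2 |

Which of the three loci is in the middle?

vi

The two most frequent reciprocal classes, vi E br and VI e BR, are the parental types, so the F1 was vi E br / VI e BR.
The two rarest classes, VI E br and vi e BR, are the double crossovers. Comparing them with the parentals, only the vi allele has switched, so vi is the middle locus and the order is e – vi – br.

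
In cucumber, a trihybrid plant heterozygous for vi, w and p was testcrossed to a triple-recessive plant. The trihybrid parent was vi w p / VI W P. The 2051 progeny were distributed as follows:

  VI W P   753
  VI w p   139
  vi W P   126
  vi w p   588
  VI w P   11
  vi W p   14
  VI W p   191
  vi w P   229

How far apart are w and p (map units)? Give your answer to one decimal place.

The two rarest classes, vi W p and VI w P, are the double crossovers. Comparing them with the parentals, only the w allele has switched, so w is the middle locus and the order is vi – w – p.
Crossovers in the w–p interval produce the single-crossover classes vi w P and VI W p (229 + 191 = 420) plus the double crossovers (25).
RF(w–p) = (420 + 25) / 2051 = 445/2051 = 0.2170 → 21.7 map units.

21.7 map units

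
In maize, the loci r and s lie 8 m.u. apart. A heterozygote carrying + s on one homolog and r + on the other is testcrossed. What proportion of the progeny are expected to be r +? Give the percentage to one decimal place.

A map distance of 8 m.u. corresponds to a recombination frequency of 0.080.
The F1 is + s / r +, so r + is a parental gamete class with expected frequency (1 − r)/2 = 0.920/2 = 0.4600.
That is 0.4600 = 46.0% of the progeny.

46.0%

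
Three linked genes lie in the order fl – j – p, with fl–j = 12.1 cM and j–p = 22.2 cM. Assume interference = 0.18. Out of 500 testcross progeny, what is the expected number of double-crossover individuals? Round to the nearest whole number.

Map distances give recombination frequencies of 0.121 and 0.222 for the two intervals.
With interference 0.18 (so coincidence = 0.82), expected double-crossover frequency = 0.121 × 0.222 × 0.82 = 0.02203.
Expected number = 0.02203 × 500 = 11.01 ≈ 11.

11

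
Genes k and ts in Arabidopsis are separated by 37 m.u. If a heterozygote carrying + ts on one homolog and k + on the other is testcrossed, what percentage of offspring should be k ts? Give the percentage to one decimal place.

A map distance of 37 m.u. corresponds to a recombination frequency of 0.370.
The F1 is + ts / k +, so k ts is a recombinant gamete class with expected frequency r/2 = 0.370/2 = 0.1850.
That is 0.1850 = 18.5% of the progeny.

18.5%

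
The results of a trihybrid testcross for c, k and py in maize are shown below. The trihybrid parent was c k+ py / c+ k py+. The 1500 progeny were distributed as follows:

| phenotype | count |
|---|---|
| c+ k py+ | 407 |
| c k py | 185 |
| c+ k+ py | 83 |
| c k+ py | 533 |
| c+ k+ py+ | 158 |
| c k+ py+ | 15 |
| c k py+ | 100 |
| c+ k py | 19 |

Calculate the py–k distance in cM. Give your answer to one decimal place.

25.1 cM

The two rarest classes, c k+ py+ and c+ k py, are the double crossovers. Comparing them with the parentals, only the py allele has switched, so py is the middle locus and the order is c – py – k.
Crossovers in the py–k interval produce the single-crossover classes c k py and c+ k+ py+ (185 + 158 = 343) plus the double crossovers (34).
RF(py–k) = (343 + 34) / 1500 = 377/1500 = 0.2513 → 25.1 cM.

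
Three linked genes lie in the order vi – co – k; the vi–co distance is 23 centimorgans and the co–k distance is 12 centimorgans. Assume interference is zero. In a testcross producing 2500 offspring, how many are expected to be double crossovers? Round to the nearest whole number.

Map distances give recombination frequencies of 0.230 and 0.120 for the two intervals.
With no interference, expected double-crossover frequency = 0.230 × 0.120 = 0.02760.
Expected number = 0.02760 × 2500 = 69.00 ≈ 69.

69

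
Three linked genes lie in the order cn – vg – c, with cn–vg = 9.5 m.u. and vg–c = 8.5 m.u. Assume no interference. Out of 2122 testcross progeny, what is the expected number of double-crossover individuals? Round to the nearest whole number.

17

Map distances give recombination frequencies of 0.095 and 0.085 for the two intervals.
With no interference, expected double-crossover frequency = 0.095 × 0.085 = 0.00808.
Expected number = 0.00808 × 2122 = 17.14 ≈ 17.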